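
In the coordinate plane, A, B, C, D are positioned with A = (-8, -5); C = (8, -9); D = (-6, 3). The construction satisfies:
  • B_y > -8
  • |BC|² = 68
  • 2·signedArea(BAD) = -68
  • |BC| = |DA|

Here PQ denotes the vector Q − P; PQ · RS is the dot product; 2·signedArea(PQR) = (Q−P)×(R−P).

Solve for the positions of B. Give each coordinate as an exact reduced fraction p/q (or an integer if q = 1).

1. B_x = 0  [line -8·x + 2·y + 14 = 0 ∩ |BC|² = 68]
2. B_y = -7  [line -8·x + 2·y + 14 = 0 ∩ |BC|² = 68]
   → B = (0, -7)

B = (0, -7)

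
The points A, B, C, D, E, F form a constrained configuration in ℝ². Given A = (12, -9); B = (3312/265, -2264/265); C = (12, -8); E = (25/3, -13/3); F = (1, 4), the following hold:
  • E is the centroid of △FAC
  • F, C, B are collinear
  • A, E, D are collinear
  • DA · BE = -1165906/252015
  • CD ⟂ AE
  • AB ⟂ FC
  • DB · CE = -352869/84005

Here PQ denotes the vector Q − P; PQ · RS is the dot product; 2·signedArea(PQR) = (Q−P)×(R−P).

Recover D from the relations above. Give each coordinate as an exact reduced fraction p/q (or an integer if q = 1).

D = (3650/317, -2657/317)

1. D_x = 3650/317  [A, E, D are collinear ∩ CD ⟂ AE]
2. D_y = -2657/317  [A, E, D are collinear ∩ CD ⟂ AE]
   → D = (3650/317, -2657/317)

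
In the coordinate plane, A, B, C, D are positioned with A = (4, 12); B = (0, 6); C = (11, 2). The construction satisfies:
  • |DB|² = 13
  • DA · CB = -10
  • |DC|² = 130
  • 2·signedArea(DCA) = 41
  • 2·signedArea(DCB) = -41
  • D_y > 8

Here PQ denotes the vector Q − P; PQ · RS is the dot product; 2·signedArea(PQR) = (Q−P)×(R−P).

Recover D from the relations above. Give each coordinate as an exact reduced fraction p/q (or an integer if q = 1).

D = (2, 9)

1. D_x = 2  [2·signedArea(DCB) = -41 ∩ DA · CB = -10]
2. D_y = 9  [2·signedArea(DCB) = -41 ∩ DA · CB = -10]
   → D = (2, 9)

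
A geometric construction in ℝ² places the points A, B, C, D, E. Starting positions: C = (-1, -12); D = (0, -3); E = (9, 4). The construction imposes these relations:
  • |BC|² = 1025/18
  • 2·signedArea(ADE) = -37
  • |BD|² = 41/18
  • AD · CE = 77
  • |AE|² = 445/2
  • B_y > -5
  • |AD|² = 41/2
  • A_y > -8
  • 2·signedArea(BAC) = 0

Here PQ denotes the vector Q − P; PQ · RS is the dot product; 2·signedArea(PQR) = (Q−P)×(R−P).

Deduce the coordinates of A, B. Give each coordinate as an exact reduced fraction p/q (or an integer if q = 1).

1. A_x = -1/2  [2·signedArea(ADE) = -37 ∩ AD · CE = 77]
2. A_y = -15/2  [2·signedArea(ADE) = -37 ∩ AD · CE = 77]
   → A = (-1/2, -15/2)
3. B_x = -1/6  [line 9/2·x + -1/2·y + -3/2 = 0 ∩ |BC|² = 1025/18]
4. B_y = -9/2  [line 9/2·x + -1/2·y + -3/2 = 0 ∩ |BC|² = 1025/18]
   → B = (-1/6, -9/2)

A = (-1/2, -15/2)
B = (-1/6, -9/2)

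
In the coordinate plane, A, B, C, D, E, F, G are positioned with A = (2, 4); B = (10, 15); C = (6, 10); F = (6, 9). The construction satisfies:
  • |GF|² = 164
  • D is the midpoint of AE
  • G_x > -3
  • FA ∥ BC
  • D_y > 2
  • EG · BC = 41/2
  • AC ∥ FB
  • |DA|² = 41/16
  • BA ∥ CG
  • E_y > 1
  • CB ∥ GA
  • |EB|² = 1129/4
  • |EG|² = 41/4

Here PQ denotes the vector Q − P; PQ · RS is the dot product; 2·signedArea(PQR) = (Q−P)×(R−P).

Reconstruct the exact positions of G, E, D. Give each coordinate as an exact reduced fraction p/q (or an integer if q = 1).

1. G_x = -2  [CB ∥ GA ∩ BA ∥ CG]
2. G_y = -1  [CB ∥ GA ∩ BA ∥ CG]
   → G = (-2, -1)
3. E_x = 0  [line 4·x + 5·y + -15/2 = 0 ∩ |EG|² = 41/4]
4. E_y = 3/2  [line 4·x + 5·y + -15/2 = 0 ∩ |EG|² = 41/4]
   → E = (0, 3/2)
5. D_x = 1  [D is the midpoint of AE]
6. D_y = 11/4  [D is the midpoint of AE]
   → D = (1, 11/4)

D = (1, 11/4)
E = (0, 3/2)
G = (-2, -1)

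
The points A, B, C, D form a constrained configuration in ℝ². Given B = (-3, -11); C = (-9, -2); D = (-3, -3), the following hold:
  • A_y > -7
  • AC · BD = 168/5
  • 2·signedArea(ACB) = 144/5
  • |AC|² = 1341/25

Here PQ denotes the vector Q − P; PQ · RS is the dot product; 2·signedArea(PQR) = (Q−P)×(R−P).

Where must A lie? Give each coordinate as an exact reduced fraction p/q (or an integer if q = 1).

A = (-3, -31/5)

1. A_x = -3  [2·signedArea(ACB) = 144/5 ∩ AC · BD = 168/5]
2. A_y = -31/5  [2·signedArea(ACB) = 144/5 ∩ AC · BD = 168/5]
   → A = (-3, -31/5)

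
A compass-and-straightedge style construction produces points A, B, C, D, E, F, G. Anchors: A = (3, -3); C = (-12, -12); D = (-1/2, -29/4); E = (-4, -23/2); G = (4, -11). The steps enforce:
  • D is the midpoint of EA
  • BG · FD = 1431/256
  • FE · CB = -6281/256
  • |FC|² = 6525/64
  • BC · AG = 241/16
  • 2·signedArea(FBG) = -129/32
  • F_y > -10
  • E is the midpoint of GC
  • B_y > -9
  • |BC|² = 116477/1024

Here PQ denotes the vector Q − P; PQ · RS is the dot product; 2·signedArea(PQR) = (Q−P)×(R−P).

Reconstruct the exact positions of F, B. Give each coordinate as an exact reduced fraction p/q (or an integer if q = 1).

1. B_x = -29/16  [line -1·x + 8·y + 1103/16 = 0 ∩ |BC|² = 116477/1024]
2. B_y = -283/32  [line -1·x + 8·y + 1103/16 = 0 ∩ |BC|² = 116477/1024]
   → B = (-29/16, -283/32)
3. F_x = -9/4  [2·signedArea(FBG) = -129/32 ∩ BG · FD = 1431/256]
4. F_y = -75/8  [2·signedArea(FBG) = -129/32 ∩ BG · FD = 1431/256]
   → F = (-9/4, -75/8)

B = (-29/16, -283/32)
F = (-9/4, -75/8)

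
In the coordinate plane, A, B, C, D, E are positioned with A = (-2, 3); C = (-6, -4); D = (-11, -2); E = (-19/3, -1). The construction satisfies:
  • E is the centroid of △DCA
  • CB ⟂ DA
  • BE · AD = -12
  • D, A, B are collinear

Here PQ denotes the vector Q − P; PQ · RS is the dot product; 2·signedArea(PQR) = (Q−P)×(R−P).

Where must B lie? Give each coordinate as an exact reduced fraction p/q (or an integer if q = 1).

B = (-851/106, -37/106)

1. B_x = -851/106  [D, A, B are collinear ∩ CB ⟂ DA]
2. B_y = -37/106  [D, A, B are collinear ∩ CB ⟂ DA]
   → B = (-851/106, -37/106)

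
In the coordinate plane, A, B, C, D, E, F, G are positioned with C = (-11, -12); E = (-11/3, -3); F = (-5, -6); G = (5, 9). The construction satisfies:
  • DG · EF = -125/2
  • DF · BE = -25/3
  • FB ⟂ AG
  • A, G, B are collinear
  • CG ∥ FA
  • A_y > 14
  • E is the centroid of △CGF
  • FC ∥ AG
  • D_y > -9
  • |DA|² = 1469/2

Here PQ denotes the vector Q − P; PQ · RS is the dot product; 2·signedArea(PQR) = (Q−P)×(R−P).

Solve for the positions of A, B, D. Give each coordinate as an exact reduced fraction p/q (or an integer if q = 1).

1. A_x = 11  [FC ∥ AG ∩ CG ∥ FA]
2. A_y = 15  [FC ∥ AG ∩ CG ∥ FA]
   → A = (11, 15)
3. B_x = -15/2  [A, G, B are collinear ∩ FB ⟂ AG]
4. B_y = -7/2  [A, G, B are collinear ∩ FB ⟂ AG]
   → B = (-15/2, -7/2)
5. D_x = -5/2  [DG · EF = -125/2 ∩ DF · BE = -25/3]
6. D_y = -17/2  [DG · EF = -125/2 ∩ DF · BE = -25/3]
   → D = (-5/2, -17/2)

A = (11, 15)
B = (-15/2, -7/2)
D = (-5/2, -17/2)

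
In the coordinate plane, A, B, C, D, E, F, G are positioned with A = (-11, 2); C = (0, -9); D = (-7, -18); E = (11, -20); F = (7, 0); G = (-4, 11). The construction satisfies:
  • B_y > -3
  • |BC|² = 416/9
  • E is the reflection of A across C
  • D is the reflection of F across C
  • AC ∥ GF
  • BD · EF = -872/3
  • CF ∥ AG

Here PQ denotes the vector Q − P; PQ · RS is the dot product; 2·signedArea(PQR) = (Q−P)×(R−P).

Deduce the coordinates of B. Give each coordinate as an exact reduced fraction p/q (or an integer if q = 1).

1. B_x = -4/3  [line 4·x + -20·y + -124/3 = 0 ∩ |BC|² = 416/9]
2. B_y = -7/3  [line 4·x + -20·y + -124/3 = 0 ∩ |BC|² = 416/9]
   → B = (-4/3, -7/3)

B = (-4/3, -7/3)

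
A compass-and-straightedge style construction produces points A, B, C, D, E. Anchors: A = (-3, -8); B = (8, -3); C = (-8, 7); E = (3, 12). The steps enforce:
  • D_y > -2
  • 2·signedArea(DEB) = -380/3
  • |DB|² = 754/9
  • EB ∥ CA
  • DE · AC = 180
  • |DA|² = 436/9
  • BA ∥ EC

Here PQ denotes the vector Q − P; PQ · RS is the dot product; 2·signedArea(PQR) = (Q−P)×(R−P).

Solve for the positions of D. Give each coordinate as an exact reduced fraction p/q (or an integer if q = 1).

1. D_x = -1  [2·signedArea(DEB) = -380/3 ∩ DE · AC = 180]
2. D_y = -4/3  [2·signedArea(DEB) = -380/3 ∩ DE · AC = 180]
   → D = (-1, -4/3)

D = (-1, -4/3)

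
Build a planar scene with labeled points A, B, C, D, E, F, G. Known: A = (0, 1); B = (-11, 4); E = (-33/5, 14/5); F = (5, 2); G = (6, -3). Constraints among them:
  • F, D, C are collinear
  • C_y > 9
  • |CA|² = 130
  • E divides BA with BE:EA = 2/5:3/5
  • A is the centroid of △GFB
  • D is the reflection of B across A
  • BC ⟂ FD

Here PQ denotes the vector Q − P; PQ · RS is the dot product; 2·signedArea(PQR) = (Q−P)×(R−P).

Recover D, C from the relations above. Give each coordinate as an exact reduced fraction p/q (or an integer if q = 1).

1. D_x = 11  [D is the reflection of B across A]
2. D_y = -2  [D is the reflection of B across A]
   → D = (11, -2)
3. C_x = -7  [F, D, C are collinear ∩ BC ⟂ FD]
4. C_y = 10  [F, D, C are collinear ∩ BC ⟂ FD]
   → C = (-7, 10)

C = (-7, 10)
D = (11, -2)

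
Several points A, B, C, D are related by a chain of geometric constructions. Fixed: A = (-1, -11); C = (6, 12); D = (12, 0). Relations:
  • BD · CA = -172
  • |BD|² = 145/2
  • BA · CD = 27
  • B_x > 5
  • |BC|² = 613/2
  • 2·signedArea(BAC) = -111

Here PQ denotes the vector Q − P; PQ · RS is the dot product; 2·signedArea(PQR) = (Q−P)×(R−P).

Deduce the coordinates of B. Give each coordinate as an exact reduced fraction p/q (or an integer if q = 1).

1. B_x = 11/2  [2·signedArea(BAC) = -111 ∩ BA · CD = 27]
2. B_y = -11/2  [2·signedArea(BAC) = -111 ∩ BA · CD = 27]
   → B = (11/2, -11/2)

B = (11/2, -11/2)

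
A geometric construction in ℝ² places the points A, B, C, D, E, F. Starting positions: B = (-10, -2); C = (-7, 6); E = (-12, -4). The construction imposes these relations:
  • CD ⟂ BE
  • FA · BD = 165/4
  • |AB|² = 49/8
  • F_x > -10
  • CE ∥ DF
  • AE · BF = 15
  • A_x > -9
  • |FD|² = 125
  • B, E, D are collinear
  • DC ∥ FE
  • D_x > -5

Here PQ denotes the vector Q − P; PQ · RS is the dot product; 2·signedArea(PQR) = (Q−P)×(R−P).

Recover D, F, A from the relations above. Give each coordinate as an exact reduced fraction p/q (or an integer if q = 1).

A = (-33/4, -1/4)
D = (-9/2, 7/2)
F = (-19/2, -13/2)

1. D_x = -9/2  [B, E, D are collinear ∩ CD ⟂ BE]
2. D_y = 7/2  [B, E, D are collinear ∩ CD ⟂ BE]
   → D = (-9/2, 7/2)
3. F_x = -19/2  [DC ∥ FE ∩ CE ∥ DF]
4. F_y = -13/2  [DC ∥ FE ∩ CE ∥ DF]
   → F = (-19/2, -13/2)
5. A_x = -33/4  [AE · BF = 15 ∩ FA · BD = 165/4]
6. A_y = -1/4  [AE · BF = 15 ∩ FA · BD = 165/4]
   → A = (-33/4, -1/4)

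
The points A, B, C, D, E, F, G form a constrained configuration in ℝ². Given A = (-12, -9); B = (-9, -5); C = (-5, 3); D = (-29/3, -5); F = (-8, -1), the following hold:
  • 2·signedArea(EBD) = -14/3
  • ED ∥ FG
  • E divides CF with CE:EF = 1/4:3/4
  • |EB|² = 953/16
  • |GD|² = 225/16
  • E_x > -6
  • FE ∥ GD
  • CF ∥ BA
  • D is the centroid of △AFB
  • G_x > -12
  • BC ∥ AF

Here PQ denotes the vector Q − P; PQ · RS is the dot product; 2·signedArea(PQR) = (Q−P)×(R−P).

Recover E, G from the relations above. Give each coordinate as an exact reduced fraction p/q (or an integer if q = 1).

1. E_x = -23/4  [E divides CF with CE:EF = 1/4:3/4]
2. E_y = 2  [E divides CF with CE:EF = 1/4:3/4]
   → E = (-23/4, 2)
3. G_x = -143/12  [FE ∥ GD ∩ ED ∥ FG]
4. G_y = -8  [FE ∥ GD ∩ ED ∥ FG]
   → G = (-143/12, -8)

E = (-23/4, 2)
G = (-143/12, -8)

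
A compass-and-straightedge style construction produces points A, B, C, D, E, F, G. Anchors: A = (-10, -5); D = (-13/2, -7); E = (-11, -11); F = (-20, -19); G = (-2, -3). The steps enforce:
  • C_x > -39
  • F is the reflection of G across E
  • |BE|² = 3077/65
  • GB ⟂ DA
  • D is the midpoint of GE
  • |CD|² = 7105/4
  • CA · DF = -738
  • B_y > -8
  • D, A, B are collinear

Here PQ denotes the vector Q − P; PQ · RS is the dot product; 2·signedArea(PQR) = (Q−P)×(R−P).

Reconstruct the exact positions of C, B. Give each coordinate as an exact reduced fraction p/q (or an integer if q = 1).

B = (-314/65, -517/65)
C = (-38, -35)

1. C_x = -38  [line 27/2·x + 12·y + 933 = 0 ∩ |CD|² = 7105/4]
2. C_y = -35  [line 27/2·x + 12·y + 933 = 0 ∩ |CD|² = 7105/4]
   → C = (-38, -35)
3. B_x = -314/65  [D, A, B are collinear ∩ GB ⟂ DA]
4. B_y = -517/65  [D, A, B are collinear ∩ GB ⟂ DA]
   → B = (-314/65, -517/65)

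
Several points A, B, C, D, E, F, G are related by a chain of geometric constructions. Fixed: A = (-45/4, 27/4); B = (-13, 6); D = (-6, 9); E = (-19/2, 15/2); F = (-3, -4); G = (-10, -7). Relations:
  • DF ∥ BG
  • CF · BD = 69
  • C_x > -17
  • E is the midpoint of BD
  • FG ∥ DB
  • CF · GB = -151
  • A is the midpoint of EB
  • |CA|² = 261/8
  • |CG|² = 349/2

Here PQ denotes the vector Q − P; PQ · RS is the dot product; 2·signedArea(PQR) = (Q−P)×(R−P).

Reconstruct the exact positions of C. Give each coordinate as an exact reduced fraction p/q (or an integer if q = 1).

C = (-33/2, 9/2)

1. C_x = -33/2  [CF · GB = -151 ∩ CF · BD = 69]
2. C_y = 9/2  [CF · GB = -151 ∩ CF · BD = 69]
   → C = (-33/2, 9/2)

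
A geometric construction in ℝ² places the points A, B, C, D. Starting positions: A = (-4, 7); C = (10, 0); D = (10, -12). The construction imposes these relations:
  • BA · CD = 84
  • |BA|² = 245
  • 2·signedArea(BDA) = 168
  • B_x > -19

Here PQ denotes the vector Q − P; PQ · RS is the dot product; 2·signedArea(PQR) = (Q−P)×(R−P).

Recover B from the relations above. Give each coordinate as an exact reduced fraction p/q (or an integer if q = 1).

1. B_x = -18  [BA · CD = 84 ∩ 2·signedArea(BDA) = 168]
2. B_y = 14  [BA · CD = 84 ∩ 2·signedArea(BDA) = 168]
   → B = (-18, 14)

B = (-18, 14)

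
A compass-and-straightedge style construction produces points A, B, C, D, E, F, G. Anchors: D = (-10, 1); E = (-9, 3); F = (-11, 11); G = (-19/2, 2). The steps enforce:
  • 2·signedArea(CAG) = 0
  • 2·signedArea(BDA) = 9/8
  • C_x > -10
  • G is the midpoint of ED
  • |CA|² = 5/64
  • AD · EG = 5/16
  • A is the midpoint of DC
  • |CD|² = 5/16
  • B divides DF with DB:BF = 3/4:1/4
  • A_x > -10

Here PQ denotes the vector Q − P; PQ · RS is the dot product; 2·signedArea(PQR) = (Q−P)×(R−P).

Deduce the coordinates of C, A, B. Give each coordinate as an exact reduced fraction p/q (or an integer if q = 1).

1. B_x = -43/4  [B divides DF with DB:BF = 3/4:1/4]
2. B_y = 17/2  [B divides DF with DB:BF = 3/4:1/4]
   → B = (-43/4, 17/2)
3. A_x = -79/8  [2·signedArea(BDA) = 9/8 ∩ AD · EG = 5/16]
4. A_y = 5/4  [2·signedArea(BDA) = 9/8 ∩ AD · EG = 5/16]
   → A = (-79/8, 5/4)
5. C_x = -39/4  [2·signedArea(CAG) = 0 ∩ A is the midpoint of DC]
6. C_y = 3/2  [2·signedArea(CAG) = 0 ∩ A is the midpoint of DC]
   → C = (-39/4, 3/2)

A = (-79/8, 5/4)
B = (-43/4, 17/2)
C = (-39/4, 3/2)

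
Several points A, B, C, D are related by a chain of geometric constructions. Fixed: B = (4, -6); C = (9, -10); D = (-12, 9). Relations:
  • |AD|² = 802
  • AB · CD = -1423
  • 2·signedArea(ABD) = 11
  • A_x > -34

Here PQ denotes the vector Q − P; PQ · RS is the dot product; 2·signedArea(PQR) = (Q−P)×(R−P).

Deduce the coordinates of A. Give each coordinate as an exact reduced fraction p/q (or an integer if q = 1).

1. A_x = -33  [AB · CD = -1423 ∩ 2·signedArea(ABD) = 11]
2. A_y = 28  [AB · CD = -1423 ∩ 2·signedArea(ABD) = 11]
   → A = (-33, 28)

A = (-33, 28)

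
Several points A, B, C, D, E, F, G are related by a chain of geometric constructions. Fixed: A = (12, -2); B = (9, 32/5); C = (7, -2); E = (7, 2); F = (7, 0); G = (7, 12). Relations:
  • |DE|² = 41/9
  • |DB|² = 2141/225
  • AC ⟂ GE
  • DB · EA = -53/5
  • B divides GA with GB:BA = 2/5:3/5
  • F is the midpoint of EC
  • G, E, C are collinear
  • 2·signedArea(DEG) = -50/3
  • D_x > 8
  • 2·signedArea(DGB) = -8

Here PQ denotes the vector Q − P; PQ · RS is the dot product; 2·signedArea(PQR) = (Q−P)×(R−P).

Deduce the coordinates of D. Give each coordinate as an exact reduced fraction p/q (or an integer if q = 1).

D = (26/3, 10/3)

1. D_x = 26/3  [2·signedArea(DEG) = -50/3 ∩ 2·signedArea(DGB) = -8]
2. D_y = 10/3  [2·signedArea(DEG) = -50/3 ∩ 2·signedArea(DGB) = -8]
   → D = (26/3, 10/3)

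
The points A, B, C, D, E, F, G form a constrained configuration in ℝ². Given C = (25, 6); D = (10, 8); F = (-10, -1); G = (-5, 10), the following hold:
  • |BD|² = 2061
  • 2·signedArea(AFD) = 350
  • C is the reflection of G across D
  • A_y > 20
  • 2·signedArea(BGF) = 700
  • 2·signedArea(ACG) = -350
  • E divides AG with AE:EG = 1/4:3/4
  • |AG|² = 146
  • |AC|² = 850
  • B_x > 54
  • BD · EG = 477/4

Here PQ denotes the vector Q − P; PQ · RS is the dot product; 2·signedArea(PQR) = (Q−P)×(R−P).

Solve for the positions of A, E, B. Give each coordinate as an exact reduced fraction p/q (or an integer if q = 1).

1. A_x = 0  [2·signedArea(ACG) = -350 ∩ 2·signedArea(AFD) = 350]
2. A_y = 21  [2·signedArea(ACG) = -350 ∩ 2·signedArea(AFD) = 350]
   → A = (0, 21)
3. E_x = -5/4  [E divides AG with AE:EG = 1/4:3/4]
4. E_y = 73/4  [E divides AG with AE:EG = 1/4:3/4]
   → E = (-5/4, 73/4)
5. B_x = 55  [BD · EG = 477/4 ∩ 2·signedArea(BGF) = 700]
6. B_y = 2  [BD · EG = 477/4 ∩ 2·signedArea(BGF) = 700]
   → B = (55, 2)

A = (0, 21)
B = (55, 2)
E = (-5/4, 73/4)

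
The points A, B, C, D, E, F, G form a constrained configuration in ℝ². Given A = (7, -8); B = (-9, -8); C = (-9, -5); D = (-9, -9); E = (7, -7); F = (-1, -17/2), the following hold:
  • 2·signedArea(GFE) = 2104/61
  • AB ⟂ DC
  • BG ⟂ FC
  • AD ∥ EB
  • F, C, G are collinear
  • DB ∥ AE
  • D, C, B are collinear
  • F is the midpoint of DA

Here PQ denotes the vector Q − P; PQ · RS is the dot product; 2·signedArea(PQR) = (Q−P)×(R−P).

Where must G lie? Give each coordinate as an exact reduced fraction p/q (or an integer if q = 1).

G = (-2409/305, -1672/305)

1. G_x = -2409/305  [F, C, G are collinear ∩ BG ⟂ FC]
2. G_y = -1672/305  [F, C, G are collinear ∩ BG ⟂ FC]
   → G = (-2409/305, -1672/305)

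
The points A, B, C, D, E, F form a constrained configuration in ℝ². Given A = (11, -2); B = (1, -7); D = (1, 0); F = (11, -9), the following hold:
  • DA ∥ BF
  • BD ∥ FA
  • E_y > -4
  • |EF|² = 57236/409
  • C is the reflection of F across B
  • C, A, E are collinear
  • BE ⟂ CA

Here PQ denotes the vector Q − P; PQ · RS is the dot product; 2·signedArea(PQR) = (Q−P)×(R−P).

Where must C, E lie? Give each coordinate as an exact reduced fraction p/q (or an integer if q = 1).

1. C_x = -9  [C is the reflection of F across B]
2. C_y = -5  [C is the reflection of F across B]
   → C = (-9, -5)
3. E_x = 199/409  [C, A, E are collinear ∩ BE ⟂ CA]
4. E_y = -1463/409  [C, A, E are collinear ∩ BE ⟂ CA]
   → E = (199/409, -1463/409)

C = (-9, -5)
E = (199/409, -1463/409)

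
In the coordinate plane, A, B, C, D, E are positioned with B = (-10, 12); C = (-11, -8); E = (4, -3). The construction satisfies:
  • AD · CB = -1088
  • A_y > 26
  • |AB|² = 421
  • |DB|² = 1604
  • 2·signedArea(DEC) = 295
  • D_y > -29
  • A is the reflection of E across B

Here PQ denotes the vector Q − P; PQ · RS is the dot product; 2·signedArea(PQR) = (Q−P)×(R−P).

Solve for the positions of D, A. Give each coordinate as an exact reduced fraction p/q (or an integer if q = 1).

1. A_x = -24  [A is the reflection of E across B]
2. A_y = 27  [A is the reflection of E across B]
   → A = (-24, 27)
3. D_x = -12  [2·signedArea(DEC) = 295 ∩ AD · CB = -1088]
4. D_y = -28  [2·signedArea(DEC) = 295 ∩ AD · CB = -1088]
   → D = (-12, -28)

A = (-24, 27)
D = (-12, -28)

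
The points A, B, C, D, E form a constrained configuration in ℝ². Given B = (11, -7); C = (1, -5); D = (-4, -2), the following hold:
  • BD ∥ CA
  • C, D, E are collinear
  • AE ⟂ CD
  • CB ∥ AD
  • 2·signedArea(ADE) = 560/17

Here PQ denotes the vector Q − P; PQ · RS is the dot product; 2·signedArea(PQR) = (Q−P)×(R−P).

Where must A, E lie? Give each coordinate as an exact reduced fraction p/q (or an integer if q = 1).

A = (-14, 0)
E = (-208/17, 50/17)

1. A_x = -14  [CB ∥ AD ∩ BD ∥ CA]
2. A_y = 0  [CB ∥ AD ∩ BD ∥ CA]
   → A = (-14, 0)
3. E_x = -208/17  [C, D, E are collinear ∩ AE ⟂ CD]
4. E_y = 50/17  [C, D, E are collinear ∩ AE ⟂ CD]
   → E = (-208/17, 50/17)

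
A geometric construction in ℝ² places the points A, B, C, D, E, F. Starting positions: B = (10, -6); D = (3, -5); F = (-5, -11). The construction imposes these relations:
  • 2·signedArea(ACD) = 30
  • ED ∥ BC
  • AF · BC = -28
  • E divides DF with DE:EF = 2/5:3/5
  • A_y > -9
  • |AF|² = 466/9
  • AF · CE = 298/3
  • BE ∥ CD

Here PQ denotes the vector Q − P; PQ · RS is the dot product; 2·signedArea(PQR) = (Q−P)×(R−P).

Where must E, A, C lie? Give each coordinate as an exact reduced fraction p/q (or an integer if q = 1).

1. E_x = -1/5  [E divides DF with DE:EF = 2/5:3/5]
2. E_y = -37/5  [E divides DF with DE:EF = 2/5:3/5]
   → E = (-1/5, -37/5)
3. C_x = 66/5  [BE ∥ CD ∩ ED ∥ BC]
4. C_y = -18/5  [BE ∥ CD ∩ ED ∥ BC]
   → C = (66/5, -18/5)
5. A_x = 8/5  [2·signedArea(ACD) = 30 ∩ AF · BC = -28]
6. A_y = -122/15  [2·signedArea(ACD) = 30 ∩ AF · BC = -28]
   → A = (8/5, -122/15)

A = (8/5, -122/15)
C = (66/5, -18/5)
E = (-1/5, -37/5)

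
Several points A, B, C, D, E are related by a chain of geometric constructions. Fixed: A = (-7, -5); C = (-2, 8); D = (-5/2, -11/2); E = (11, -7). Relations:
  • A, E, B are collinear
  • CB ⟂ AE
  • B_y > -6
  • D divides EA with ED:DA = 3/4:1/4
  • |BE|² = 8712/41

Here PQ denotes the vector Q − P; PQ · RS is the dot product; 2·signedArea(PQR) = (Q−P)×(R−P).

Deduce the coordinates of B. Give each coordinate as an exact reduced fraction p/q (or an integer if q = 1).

1. B_x = -143/41  [A, E, B are collinear ∩ CB ⟂ AE]
2. B_y = -221/41  [A, E, B are collinear ∩ CB ⟂ AE]
   → B = (-143/41, -221/41)

B = (-143/41, -221/41)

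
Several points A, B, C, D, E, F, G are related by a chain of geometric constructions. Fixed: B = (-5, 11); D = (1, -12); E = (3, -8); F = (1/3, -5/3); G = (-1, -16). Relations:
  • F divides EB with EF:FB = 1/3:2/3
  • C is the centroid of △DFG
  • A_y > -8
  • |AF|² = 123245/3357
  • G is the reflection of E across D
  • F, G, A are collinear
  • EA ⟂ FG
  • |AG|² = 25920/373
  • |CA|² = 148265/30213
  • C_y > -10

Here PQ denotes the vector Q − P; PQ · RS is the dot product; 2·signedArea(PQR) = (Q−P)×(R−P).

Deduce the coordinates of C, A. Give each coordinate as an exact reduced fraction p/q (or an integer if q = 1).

A = (-85/373, -2872/373)
C = (1/9, -89/9)

1. C_x = 1/9  [C is the centroid of △DFG]
2. C_y = -89/9  [C is the centroid of △DFG]
   → C = (1/9, -89/9)
3. A_x = -85/373  [F, G, A are collinear ∩ EA ⟂ FG]
4. A_y = -2872/373  [F, G, A are collinear ∩ EA ⟂ FG]
   → A = (-85/373, -2872/373)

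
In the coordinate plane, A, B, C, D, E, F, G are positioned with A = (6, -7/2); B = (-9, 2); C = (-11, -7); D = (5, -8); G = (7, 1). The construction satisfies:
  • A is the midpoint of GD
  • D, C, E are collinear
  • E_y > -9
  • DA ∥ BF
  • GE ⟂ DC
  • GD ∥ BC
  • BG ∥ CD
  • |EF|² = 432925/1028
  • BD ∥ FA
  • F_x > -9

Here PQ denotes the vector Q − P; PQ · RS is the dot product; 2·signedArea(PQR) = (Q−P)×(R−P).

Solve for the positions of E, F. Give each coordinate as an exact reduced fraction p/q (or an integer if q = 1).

E = (1653/257, -2079/257)
F = (-8, 13/2)

1. E_x = 1653/257  [D, C, E are collinear ∩ GE ⟂ DC]
2. E_y = -2079/257  [D, C, E are collinear ∩ GE ⟂ DC]
   → E = (1653/257, -2079/257)
3. F_x = -8  [BD ∥ FA ∩ DA ∥ BF]
4. F_y = 13/2  [BD ∥ FA ∩ DA ∥ BF]
   → F = (-8, 13/2)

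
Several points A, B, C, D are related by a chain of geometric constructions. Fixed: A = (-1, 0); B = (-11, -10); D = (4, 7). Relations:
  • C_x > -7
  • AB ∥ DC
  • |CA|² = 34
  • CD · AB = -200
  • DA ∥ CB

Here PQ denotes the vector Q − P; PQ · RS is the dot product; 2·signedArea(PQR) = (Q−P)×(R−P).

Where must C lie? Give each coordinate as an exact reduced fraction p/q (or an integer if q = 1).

C = (-6, -3)

1. C_x = -6  [DA ∥ CB ∩ AB ∥ DC]
2. C_y = -3  [DA ∥ CB ∩ AB ∥ DC]
   → C = (-6, -3)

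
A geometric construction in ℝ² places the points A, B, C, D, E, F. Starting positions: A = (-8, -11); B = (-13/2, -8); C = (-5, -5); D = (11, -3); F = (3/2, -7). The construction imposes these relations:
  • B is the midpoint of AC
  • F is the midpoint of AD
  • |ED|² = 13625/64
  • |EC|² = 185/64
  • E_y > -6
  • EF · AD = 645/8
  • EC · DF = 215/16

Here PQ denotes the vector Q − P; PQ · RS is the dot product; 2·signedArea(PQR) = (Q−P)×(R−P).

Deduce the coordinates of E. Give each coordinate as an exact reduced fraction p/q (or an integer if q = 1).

E = (-27/8, -11/2)

1. E_x = -27/8  [line -19·x + -8·y + -865/8 = 0 ∩ |ED|² = 13625/64]
2. E_y = -11/2  [line -19·x + -8·y + -865/8 = 0 ∩ |ED|² = 13625/64]
   → E = (-27/8, -11/2)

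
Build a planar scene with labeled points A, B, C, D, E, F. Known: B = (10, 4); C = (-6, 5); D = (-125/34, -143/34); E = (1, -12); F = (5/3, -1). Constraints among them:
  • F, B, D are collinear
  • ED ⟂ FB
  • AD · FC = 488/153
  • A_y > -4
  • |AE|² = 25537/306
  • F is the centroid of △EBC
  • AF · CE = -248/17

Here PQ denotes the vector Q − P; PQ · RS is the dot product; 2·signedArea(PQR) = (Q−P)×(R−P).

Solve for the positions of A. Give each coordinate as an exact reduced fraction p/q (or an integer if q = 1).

A = (-295/102, -127/34)

1. A_x = -295/102  [AD · FC = 488/153 ∩ AF · CE = -248/17]
2. A_y = -127/34  [AD · FC = 488/153 ∩ AF · CE = -248/17]
   → A = (-295/102, -127/34)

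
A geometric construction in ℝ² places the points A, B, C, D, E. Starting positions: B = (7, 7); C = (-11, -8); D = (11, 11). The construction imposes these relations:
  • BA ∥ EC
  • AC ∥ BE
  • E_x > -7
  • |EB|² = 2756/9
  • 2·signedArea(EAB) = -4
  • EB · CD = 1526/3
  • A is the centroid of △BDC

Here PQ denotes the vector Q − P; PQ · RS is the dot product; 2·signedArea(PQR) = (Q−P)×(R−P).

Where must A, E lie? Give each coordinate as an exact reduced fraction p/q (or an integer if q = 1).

1. A_x = 7/3  [A is the centroid of △BDC]
2. A_y = 10/3  [A is the centroid of △BDC]
   → A = (7/3, 10/3)
3. E_x = -19/3  [BA ∥ EC ∩ AC ∥ BE]
4. E_y = -13/3  [BA ∥ EC ∩ AC ∥ BE]
   → E = (-19/3, -13/3)

A = (7/3, 10/3)
E = (-19/3, -13/3)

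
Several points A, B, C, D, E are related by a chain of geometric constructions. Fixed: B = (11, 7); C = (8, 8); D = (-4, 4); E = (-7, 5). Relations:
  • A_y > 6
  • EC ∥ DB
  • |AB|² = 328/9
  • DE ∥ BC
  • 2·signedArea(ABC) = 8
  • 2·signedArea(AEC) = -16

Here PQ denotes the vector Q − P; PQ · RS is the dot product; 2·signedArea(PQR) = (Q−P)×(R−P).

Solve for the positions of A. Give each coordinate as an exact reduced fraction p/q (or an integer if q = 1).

A = (5, 19/3)

1. A_x = 5  [2·signedArea(AEC) = -16 ∩ 2·signedArea(ABC) = 8]
2. A_y = 19/3  [2·signedArea(AEC) = -16 ∩ 2·signedArea(ABC) = 8]
   → A = (5, 19/3)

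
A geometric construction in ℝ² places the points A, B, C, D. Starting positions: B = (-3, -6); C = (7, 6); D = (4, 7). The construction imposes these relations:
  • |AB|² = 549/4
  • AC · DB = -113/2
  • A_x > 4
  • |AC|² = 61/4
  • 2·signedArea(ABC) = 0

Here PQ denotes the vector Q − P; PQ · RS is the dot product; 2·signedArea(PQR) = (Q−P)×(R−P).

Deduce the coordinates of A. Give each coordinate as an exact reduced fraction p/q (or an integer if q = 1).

1. A_x = 9/2  [2·signedArea(ABC) = 0 ∩ AC · DB = -113/2]
2. A_y = 3  [2·signedArea(ABC) = 0 ∩ AC · DB = -113/2]
   → A = (9/2, 3)

A = (9/2, 3)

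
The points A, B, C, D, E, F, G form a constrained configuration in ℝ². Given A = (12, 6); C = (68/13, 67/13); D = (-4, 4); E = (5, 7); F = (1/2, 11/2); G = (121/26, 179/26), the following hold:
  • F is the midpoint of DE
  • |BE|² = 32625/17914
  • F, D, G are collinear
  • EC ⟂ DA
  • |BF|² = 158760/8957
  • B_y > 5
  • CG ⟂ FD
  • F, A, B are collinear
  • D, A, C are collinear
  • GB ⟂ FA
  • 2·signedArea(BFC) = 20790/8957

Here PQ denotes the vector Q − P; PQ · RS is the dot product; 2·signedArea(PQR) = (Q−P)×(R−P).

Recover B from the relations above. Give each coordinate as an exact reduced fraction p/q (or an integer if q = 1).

B = (6485/1378, 7831/1378)

1. B_x = 6485/1378  [F, A, B are collinear ∩ GB ⟂ FA]
2. B_y = 7831/1378  [F, A, B are collinear ∩ GB ⟂ FA]
   → B = (6485/1378, 7831/1378)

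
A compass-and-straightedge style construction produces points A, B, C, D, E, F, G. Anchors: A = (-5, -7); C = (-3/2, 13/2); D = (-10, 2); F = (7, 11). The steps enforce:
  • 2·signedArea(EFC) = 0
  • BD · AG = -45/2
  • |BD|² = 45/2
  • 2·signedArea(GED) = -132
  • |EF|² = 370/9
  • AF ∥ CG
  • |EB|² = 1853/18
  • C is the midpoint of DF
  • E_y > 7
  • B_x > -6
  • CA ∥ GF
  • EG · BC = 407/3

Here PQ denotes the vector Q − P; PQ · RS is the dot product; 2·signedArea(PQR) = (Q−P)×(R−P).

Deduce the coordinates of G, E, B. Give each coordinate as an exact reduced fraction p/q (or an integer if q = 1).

B = (-11/2, 1/2)
E = (4/3, 8)
G = (21/2, 49/2)

1. G_x = 21/2  [CA ∥ GF ∩ AF ∥ CG]
2. G_y = 49/2  [CA ∥ GF ∩ AF ∥ CG]
   → G = (21/2, 49/2)
3. E_x = 4/3  [2·signedArea(EFC) = 0 ∩ 2·signedArea(GED) = -132]
4. E_y = 8  [2·signedArea(EFC) = 0 ∩ 2·signedArea(GED) = -132]
   → E = (4/3, 8)
5. B_x = -11/2  [BD · AG = -45/2 ∩ EG · BC = 407/3]
6. B_y = 1/2  [BD · AG = -45/2 ∩ EG · BC = 407/3]
   → B = (-11/2, 1/2)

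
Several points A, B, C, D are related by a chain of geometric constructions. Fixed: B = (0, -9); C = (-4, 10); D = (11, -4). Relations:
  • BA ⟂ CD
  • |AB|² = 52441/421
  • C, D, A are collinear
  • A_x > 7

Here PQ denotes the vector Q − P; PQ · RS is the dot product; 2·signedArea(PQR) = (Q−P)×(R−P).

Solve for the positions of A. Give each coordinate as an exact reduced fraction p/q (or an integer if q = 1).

1. A_x = 3206/421  [C, D, A are collinear ∩ BA ⟂ CD]
2. A_y = -354/421  [C, D, A are collinear ∩ BA ⟂ CD]
   → A = (3206/421, -354/421)

A = (3206/421, -354/421)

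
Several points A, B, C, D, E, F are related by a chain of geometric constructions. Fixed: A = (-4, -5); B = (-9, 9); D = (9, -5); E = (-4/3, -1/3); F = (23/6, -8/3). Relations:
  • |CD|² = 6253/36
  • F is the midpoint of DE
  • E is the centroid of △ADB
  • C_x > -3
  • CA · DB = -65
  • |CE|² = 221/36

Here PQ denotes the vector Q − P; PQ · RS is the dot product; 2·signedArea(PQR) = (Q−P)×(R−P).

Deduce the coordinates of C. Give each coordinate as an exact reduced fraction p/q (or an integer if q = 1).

C = (-13/6, 2)

1. C_x = -13/6  [line 18·x + -14·y + 67 = 0 ∩ |CE|² = 221/36]
2. C_y = 2  [line 18·x + -14·y + 67 = 0 ∩ |CE|² = 221/36]
   → C = (-13/6, 2)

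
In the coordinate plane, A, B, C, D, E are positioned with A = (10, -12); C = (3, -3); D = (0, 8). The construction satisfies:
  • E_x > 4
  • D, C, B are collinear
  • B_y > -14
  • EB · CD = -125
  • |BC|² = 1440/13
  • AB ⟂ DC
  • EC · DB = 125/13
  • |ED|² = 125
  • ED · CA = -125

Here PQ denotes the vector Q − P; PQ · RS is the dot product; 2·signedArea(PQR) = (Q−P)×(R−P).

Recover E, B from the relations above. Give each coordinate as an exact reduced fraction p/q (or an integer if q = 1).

B = (75/13, -171/13)
E = (5, -2)

1. B_x = 75/13  [D, C, B are collinear ∩ AB ⟂ DC]
2. B_y = -171/13  [D, C, B are collinear ∩ AB ⟂ DC]
   → B = (75/13, -171/13)
3. E_x = 5  [EC · DB = 125/13 ∩ ED · CA = -125]
4. E_y = -2  [EC · DB = 125/13 ∩ ED · CA = -125]
   → E = (5, -2)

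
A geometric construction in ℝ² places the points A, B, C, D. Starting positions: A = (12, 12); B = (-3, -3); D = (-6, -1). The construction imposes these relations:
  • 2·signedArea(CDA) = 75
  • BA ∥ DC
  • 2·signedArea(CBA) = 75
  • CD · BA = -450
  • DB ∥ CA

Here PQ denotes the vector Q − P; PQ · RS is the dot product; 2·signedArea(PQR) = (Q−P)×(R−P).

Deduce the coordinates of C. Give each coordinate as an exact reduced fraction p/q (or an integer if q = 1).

1. C_x = 9  [DB ∥ CA ∩ BA ∥ DC]
2. C_y = 14  [DB ∥ CA ∩ BA ∥ DC]
   → C = (9, 14)

C = (9, 14)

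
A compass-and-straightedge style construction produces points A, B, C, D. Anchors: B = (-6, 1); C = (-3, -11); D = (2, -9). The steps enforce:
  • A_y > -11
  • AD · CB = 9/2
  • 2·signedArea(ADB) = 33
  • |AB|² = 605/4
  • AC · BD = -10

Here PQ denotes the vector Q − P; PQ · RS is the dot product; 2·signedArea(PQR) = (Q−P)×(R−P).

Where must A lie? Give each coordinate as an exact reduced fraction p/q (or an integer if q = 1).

A = (-1/2, -10)

1. A_x = -1/2  [2·signedArea(ADB) = 33 ∩ AC · BD = -10]
2. A_y = -10  [2·signedArea(ADB) = 33 ∩ AC · BD = -10]
   → A = (-1/2, -10)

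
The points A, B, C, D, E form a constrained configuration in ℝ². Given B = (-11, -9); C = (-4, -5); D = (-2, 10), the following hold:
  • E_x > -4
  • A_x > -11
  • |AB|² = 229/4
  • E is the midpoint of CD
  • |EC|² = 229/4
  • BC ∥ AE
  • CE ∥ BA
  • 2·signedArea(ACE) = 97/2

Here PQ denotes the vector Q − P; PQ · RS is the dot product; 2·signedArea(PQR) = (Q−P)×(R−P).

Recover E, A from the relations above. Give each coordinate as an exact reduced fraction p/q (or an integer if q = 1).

A = (-10, -3/2)
E = (-3, 5/2)

1. E_x = -3  [E is the midpoint of CD]
2. E_y = 5/2  [E is the midpoint of CD]
   → E = (-3, 5/2)
3. A_x = -10  [BC ∥ AE ∩ CE ∥ BA]
4. A_y = -3/2  [BC ∥ AE ∩ CE ∥ BA]
   → A = (-10, -3/2)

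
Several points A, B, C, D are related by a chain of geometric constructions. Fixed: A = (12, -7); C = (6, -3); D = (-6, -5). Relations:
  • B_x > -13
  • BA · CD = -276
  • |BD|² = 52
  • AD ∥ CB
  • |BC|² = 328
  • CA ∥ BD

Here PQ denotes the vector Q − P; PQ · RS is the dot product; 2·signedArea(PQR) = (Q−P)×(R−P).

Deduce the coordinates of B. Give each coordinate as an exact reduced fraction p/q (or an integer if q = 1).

B = (-12, -1)

1. B_x = -12  [CA ∥ BD ∩ AD ∥ CB]
2. B_y = -1  [CA ∥ BD ∩ AD ∥ CB]
   → B = (-12, -1)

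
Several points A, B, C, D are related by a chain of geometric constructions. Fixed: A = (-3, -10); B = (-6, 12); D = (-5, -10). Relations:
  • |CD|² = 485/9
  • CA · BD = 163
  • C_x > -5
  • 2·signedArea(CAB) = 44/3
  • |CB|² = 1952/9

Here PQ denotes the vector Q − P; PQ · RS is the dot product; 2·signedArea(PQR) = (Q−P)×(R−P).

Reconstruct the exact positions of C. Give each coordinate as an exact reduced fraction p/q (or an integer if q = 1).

C = (-14/3, -8/3)

1. C_x = -14/3  [CA · BD = 163 ∩ 2·signedArea(CAB) = 44/3]
2. C_y = -8/3  [CA · BD = 163 ∩ 2·signedArea(CAB) = 44/3]
   → C = (-14/3, -8/3)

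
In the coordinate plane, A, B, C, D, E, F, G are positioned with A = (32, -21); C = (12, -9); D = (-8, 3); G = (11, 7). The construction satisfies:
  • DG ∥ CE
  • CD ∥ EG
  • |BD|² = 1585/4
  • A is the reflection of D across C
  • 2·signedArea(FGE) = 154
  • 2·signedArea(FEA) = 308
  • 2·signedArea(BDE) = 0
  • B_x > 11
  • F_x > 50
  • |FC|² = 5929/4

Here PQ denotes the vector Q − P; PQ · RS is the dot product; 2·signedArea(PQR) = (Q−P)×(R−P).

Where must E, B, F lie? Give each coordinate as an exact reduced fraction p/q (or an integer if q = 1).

B = (23/2, -1)
E = (31, -5)
F = (101/2, -9)

1. E_x = 31  [CD ∥ EG ∩ DG ∥ CE]
2. E_y = -5  [CD ∥ EG ∩ DG ∥ CE]
   → E = (31, -5)
3. B_x = 23/2  [line 8·x + 39·y + -53 = 0 ∩ |BD|² = 1585/4]
4. B_y = -1  [line 8·x + 39·y + -53 = 0 ∩ |BD|² = 1585/4]
   → B = (23/2, -1)
5. F_x = 101/2  [2·signedArea(FEA) = 308 ∩ 2·signedArea(FGE) = 154]
6. F_y = -9  [2·signedArea(FEA) = 308 ∩ 2·signedArea(FGE) = 154]
   → F = (101/2, -9)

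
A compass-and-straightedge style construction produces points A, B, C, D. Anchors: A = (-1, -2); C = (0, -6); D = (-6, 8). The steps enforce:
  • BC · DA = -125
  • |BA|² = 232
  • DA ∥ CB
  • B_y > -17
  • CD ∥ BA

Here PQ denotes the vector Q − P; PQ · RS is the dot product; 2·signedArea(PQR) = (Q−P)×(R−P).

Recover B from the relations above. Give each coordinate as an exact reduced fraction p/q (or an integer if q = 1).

B = (5, -16)

1. B_x = 5  [CD ∥ BA ∩ DA ∥ CB]
2. B_y = -16  [CD ∥ BA ∩ DA ∥ CB]
   → B = (5, -16)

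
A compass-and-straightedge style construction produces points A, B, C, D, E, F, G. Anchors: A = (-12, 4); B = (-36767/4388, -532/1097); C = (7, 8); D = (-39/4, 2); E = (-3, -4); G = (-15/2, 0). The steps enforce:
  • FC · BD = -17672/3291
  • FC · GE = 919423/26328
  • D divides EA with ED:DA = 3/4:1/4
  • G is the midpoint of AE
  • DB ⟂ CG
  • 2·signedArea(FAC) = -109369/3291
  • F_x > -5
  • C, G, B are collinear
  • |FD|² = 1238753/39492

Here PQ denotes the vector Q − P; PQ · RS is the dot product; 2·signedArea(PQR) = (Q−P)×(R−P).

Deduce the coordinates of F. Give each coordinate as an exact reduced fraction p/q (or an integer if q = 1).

1. F_x = -19569/4388  [FC · BD = -17672/3291 ∩ 2·signedArea(FAC) = -109369/3291]
2. F_y = 12632/3291  [FC · BD = -17672/3291 ∩ 2·signedArea(FAC) = -109369/3291]
   → F = (-19569/4388, 12632/3291)

F = (-19569/4388, 12632/3291)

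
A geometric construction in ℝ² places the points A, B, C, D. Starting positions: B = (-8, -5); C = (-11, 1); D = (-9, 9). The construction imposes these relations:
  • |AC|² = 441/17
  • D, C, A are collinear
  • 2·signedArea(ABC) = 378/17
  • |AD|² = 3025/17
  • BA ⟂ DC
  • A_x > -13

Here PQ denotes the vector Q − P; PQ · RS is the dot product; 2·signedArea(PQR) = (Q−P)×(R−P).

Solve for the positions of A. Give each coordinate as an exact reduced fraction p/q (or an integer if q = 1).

A = (-208/17, -67/17)

1. A_x = -208/17  [D, C, A are collinear ∩ BA ⟂ DC]
2. A_y = -67/17  [D, C, A are collinear ∩ BA ⟂ DC]
   → A = (-208/17, -67/17)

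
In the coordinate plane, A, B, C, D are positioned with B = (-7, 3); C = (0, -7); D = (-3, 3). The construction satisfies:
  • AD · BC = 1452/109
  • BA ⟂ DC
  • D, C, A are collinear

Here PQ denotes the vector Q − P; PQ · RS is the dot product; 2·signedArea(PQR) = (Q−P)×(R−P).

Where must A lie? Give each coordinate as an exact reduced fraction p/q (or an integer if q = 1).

A = (-363/109, 447/109)

1. A_x = -363/109  [D, C, A are collinear ∩ BA ⟂ DC]
2. A_y = 447/109  [D, C, A are collinear ∩ BA ⟂ DC]
   → A = (-363/109, 447/109)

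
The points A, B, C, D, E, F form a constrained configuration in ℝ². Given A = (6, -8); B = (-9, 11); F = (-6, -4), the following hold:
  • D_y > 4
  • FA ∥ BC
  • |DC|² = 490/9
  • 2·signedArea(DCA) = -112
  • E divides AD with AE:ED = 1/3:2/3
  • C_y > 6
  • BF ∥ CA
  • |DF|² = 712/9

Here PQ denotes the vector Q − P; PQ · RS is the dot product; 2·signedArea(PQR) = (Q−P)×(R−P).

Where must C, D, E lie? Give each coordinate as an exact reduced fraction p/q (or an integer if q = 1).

1. C_x = 3  [BF ∥ CA ∩ FA ∥ BC]
2. C_y = 7  [BF ∥ CA ∩ FA ∥ BC]
   → C = (3, 7)
3. D_x = -4  [line 15·x + 3·y + 46 = 0 ∩ |DF|² = 712/9]
4. D_y = 14/3  [line 15·x + 3·y + 46 = 0 ∩ |DF|² = 712/9]
   → D = (-4, 14/3)
5. E_x = 8/3  [E divides AD with AE:ED = 1/3:2/3]
6. E_y = -34/9  [E divides AD with AE:ED = 1/3:2/3]
   → E = (8/3, -34/9)

C = (3, 7)
D = (-4, 14/3)
E = (8/3, -34/9)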